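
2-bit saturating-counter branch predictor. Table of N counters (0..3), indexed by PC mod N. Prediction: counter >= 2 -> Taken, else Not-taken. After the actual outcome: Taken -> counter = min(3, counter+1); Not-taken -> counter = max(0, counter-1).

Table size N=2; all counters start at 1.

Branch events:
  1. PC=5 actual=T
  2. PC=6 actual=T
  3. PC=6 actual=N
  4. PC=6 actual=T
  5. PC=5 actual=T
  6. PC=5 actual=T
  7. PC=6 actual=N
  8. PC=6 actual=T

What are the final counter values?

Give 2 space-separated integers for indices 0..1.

Ev 1: PC=5 idx=1 pred=N actual=T -> ctr[1]=2
Ev 2: PC=6 idx=0 pred=N actual=T -> ctr[0]=2
Ev 3: PC=6 idx=0 pred=T actual=N -> ctr[0]=1
Ev 4: PC=6 idx=0 pred=N actual=T -> ctr[0]=2
Ev 5: PC=5 idx=1 pred=T actual=T -> ctr[1]=3
Ev 6: PC=5 idx=1 pred=T actual=T -> ctr[1]=3
Ev 7: PC=6 idx=0 pred=T actual=N -> ctr[0]=1
Ev 8: PC=6 idx=0 pred=N actual=T -> ctr[0]=2

Answer: 2 3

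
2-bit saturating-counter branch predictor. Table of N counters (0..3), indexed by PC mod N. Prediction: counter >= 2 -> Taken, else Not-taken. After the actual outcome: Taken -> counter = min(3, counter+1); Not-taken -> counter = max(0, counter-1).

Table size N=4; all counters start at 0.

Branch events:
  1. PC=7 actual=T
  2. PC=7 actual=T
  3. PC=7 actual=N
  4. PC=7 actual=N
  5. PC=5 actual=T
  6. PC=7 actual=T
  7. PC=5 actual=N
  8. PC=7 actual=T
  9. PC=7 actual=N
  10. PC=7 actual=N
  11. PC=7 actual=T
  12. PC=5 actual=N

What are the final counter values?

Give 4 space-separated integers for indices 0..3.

Ev 1: PC=7 idx=3 pred=N actual=T -> ctr[3]=1
Ev 2: PC=7 idx=3 pred=N actual=T -> ctr[3]=2
Ev 3: PC=7 idx=3 pred=T actual=N -> ctr[3]=1
Ev 4: PC=7 idx=3 pred=N actual=N -> ctr[3]=0
Ev 5: PC=5 idx=1 pred=N actual=T -> ctr[1]=1
Ev 6: PC=7 idx=3 pred=N actual=T -> ctr[3]=1
Ev 7: PC=5 idx=1 pred=N actual=N -> ctr[1]=0
Ev 8: PC=7 idx=3 pred=N actual=T -> ctr[3]=2
Ev 9: PC=7 idx=3 pred=T actual=N -> ctr[3]=1
Ev 10: PC=7 idx=3 pred=N actual=N -> ctr[3]=0
Ev 11: PC=7 idx=3 pred=N actual=T -> ctr[3]=1
Ev 12: PC=5 idx=1 pred=N actual=N -> ctr[1]=0

Answer: 0 0 0 1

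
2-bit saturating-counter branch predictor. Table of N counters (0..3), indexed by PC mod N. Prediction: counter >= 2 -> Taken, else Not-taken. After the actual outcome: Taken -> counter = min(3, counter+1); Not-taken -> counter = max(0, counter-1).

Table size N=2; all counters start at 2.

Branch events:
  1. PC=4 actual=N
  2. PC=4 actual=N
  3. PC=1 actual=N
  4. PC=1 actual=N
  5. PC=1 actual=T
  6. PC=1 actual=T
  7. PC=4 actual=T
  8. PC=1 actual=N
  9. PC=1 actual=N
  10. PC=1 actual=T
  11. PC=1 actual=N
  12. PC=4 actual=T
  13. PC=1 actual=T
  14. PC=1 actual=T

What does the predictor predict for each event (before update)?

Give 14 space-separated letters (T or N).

Answer: T N T N N N N T N N N N N N

Derivation:
Ev 1: PC=4 idx=0 pred=T actual=N -> ctr[0]=1
Ev 2: PC=4 idx=0 pred=N actual=N -> ctr[0]=0
Ev 3: PC=1 idx=1 pred=T actual=N -> ctr[1]=1
Ev 4: PC=1 idx=1 pred=N actual=N -> ctr[1]=0
Ev 5: PC=1 idx=1 pred=N actual=T -> ctr[1]=1
Ev 6: PC=1 idx=1 pred=N actual=T -> ctr[1]=2
Ev 7: PC=4 idx=0 pred=N actual=T -> ctr[0]=1
Ev 8: PC=1 idx=1 pred=T actual=N -> ctr[1]=1
Ev 9: PC=1 idx=1 pred=N actual=N -> ctr[1]=0
Ev 10: PC=1 idx=1 pred=N actual=T -> ctr[1]=1
Ev 11: PC=1 idx=1 pred=N actual=N -> ctr[1]=0
Ev 12: PC=4 idx=0 pred=N actual=T -> ctr[0]=2
Ev 13: PC=1 idx=1 pred=N actual=T -> ctr[1]=1
Ev 14: PC=1 idx=1 pred=N actual=T -> ctr[1]=2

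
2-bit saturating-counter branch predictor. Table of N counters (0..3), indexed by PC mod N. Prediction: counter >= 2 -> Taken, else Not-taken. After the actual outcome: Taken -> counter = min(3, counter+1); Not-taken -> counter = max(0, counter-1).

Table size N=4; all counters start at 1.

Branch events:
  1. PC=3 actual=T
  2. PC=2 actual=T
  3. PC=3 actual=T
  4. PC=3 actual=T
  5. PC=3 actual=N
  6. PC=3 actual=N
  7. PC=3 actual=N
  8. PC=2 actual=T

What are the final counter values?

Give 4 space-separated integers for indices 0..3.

Ev 1: PC=3 idx=3 pred=N actual=T -> ctr[3]=2
Ev 2: PC=2 idx=2 pred=N actual=T -> ctr[2]=2
Ev 3: PC=3 idx=3 pred=T actual=T -> ctr[3]=3
Ev 4: PC=3 idx=3 pred=T actual=T -> ctr[3]=3
Ev 5: PC=3 idx=3 pred=T actual=N -> ctr[3]=2
Ev 6: PC=3 idx=3 pred=T actual=N -> ctr[3]=1
Ev 7: PC=3 idx=3 pred=N actual=N -> ctr[3]=0
Ev 8: PC=2 idx=2 pred=T actual=T -> ctr[2]=3

Answer: 1 1 3 0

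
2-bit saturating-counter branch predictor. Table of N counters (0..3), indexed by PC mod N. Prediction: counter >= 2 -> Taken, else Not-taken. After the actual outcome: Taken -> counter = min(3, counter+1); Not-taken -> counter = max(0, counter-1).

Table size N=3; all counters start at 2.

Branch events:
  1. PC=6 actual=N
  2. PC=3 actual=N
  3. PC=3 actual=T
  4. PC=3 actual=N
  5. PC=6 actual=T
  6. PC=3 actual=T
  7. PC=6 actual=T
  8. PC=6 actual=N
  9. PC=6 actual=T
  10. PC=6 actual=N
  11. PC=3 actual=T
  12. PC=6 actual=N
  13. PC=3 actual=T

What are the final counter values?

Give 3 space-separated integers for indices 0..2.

Answer: 3 2 2

Derivation:
Ev 1: PC=6 idx=0 pred=T actual=N -> ctr[0]=1
Ev 2: PC=3 idx=0 pred=N actual=N -> ctr[0]=0
Ev 3: PC=3 idx=0 pred=N actual=T -> ctr[0]=1
Ev 4: PC=3 idx=0 pred=N actual=N -> ctr[0]=0
Ev 5: PC=6 idx=0 pred=N actual=T -> ctr[0]=1
Ev 6: PC=3 idx=0 pred=N actual=T -> ctr[0]=2
Ev 7: PC=6 idx=0 pred=T actual=T -> ctr[0]=3
Ev 8: PC=6 idx=0 pred=T actual=N -> ctr[0]=2
Ev 9: PC=6 idx=0 pred=T actual=T -> ctr[0]=3
Ev 10: PC=6 idx=0 pred=T actual=N -> ctr[0]=2
Ev 11: PC=3 idx=0 pred=T actual=T -> ctr[0]=3
Ev 12: PC=6 idx=0 pred=T actual=N -> ctr[0]=2
Ev 13: PC=3 idx=0 pred=T actual=T -> ctr[0]=3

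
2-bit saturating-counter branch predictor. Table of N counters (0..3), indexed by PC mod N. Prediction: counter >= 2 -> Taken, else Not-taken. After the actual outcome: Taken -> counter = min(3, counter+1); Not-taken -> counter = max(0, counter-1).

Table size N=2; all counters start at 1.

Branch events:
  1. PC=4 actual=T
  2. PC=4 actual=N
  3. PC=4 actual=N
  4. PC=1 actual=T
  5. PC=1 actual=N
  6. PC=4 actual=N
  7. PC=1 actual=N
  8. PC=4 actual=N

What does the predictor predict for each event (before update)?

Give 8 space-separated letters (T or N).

Answer: N T N N T N N N

Derivation:
Ev 1: PC=4 idx=0 pred=N actual=T -> ctr[0]=2
Ev 2: PC=4 idx=0 pred=T actual=N -> ctr[0]=1
Ev 3: PC=4 idx=0 pred=N actual=N -> ctr[0]=0
Ev 4: PC=1 idx=1 pred=N actual=T -> ctr[1]=2
Ev 5: PC=1 idx=1 pred=T actual=N -> ctr[1]=1
Ev 6: PC=4 idx=0 pred=N actual=N -> ctr[0]=0
Ev 7: PC=1 idx=1 pred=N actual=N -> ctr[1]=0
Ev 8: PC=4 idx=0 pred=N actual=N -> ctr[0]=0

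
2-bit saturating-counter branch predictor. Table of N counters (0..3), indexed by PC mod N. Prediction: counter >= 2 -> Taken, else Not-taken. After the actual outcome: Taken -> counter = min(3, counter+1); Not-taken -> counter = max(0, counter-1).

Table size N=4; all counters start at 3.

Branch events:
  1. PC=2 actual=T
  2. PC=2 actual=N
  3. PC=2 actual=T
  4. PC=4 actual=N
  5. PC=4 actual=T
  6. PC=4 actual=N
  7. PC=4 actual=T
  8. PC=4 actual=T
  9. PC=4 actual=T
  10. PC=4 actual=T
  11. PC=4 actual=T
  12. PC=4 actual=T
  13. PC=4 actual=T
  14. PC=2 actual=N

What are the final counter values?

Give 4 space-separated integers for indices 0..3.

Answer: 3 3 2 3

Derivation:
Ev 1: PC=2 idx=2 pred=T actual=T -> ctr[2]=3
Ev 2: PC=2 idx=2 pred=T actual=N -> ctr[2]=2
Ev 3: PC=2 idx=2 pred=T actual=T -> ctr[2]=3
Ev 4: PC=4 idx=0 pred=T actual=N -> ctr[0]=2
Ev 5: PC=4 idx=0 pred=T actual=T -> ctr[0]=3
Ev 6: PC=4 idx=0 pred=T actual=N -> ctr[0]=2
Ev 7: PC=4 idx=0 pred=T actual=T -> ctr[0]=3
Ev 8: PC=4 idx=0 pred=T actual=T -> ctr[0]=3
Ev 9: PC=4 idx=0 pred=T actual=T -> ctr[0]=3
Ev 10: PC=4 idx=0 pred=T actual=T -> ctr[0]=3
Ev 11: PC=4 idx=0 pred=T actual=T -> ctr[0]=3
Ev 12: PC=4 idx=0 pred=T actual=T -> ctr[0]=3
Ev 13: PC=4 idx=0 pred=T actual=T -> ctr[0]=3
Ev 14: PC=2 idx=2 pred=T actual=N -> ctr[2]=2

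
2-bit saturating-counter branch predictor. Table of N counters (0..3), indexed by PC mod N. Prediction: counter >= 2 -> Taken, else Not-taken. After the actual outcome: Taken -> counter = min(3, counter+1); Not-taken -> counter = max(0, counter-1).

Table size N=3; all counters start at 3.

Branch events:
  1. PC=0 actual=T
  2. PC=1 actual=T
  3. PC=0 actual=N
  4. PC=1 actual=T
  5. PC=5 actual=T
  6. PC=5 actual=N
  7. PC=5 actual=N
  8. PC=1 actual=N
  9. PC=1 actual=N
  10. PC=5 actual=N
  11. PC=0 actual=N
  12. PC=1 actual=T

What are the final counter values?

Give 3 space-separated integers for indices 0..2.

Ev 1: PC=0 idx=0 pred=T actual=T -> ctr[0]=3
Ev 2: PC=1 idx=1 pred=T actual=T -> ctr[1]=3
Ev 3: PC=0 idx=0 pred=T actual=N -> ctr[0]=2
Ev 4: PC=1 idx=1 pred=T actual=T -> ctr[1]=3
Ev 5: PC=5 idx=2 pred=T actual=T -> ctr[2]=3
Ev 6: PC=5 idx=2 pred=T actual=N -> ctr[2]=2
Ev 7: PC=5 idx=2 pred=T actual=N -> ctr[2]=1
Ev 8: PC=1 idx=1 pred=T actual=N -> ctr[1]=2
Ev 9: PC=1 idx=1 pred=T actual=N -> ctr[1]=1
Ev 10: PC=5 idx=2 pred=N actual=N -> ctr[2]=0
Ev 11: PC=0 idx=0 pred=T actual=N -> ctr[0]=1
Ev 12: PC=1 idx=1 pred=N actual=T -> ctr[1]=2

Answer: 1 2 0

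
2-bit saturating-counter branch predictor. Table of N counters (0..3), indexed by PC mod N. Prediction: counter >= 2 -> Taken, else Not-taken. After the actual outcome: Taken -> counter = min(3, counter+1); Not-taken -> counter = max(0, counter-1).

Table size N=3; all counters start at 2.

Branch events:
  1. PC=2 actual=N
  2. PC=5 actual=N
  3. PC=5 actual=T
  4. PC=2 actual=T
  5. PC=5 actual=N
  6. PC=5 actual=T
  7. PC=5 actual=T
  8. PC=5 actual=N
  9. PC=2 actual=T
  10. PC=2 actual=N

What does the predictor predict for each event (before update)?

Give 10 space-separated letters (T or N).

Ev 1: PC=2 idx=2 pred=T actual=N -> ctr[2]=1
Ev 2: PC=5 idx=2 pred=N actual=N -> ctr[2]=0
Ev 3: PC=5 idx=2 pred=N actual=T -> ctr[2]=1
Ev 4: PC=2 idx=2 pred=N actual=T -> ctr[2]=2
Ev 5: PC=5 idx=2 pred=T actual=N -> ctr[2]=1
Ev 6: PC=5 idx=2 pred=N actual=T -> ctr[2]=2
Ev 7: PC=5 idx=2 pred=T actual=T -> ctr[2]=3
Ev 8: PC=5 idx=2 pred=T actual=N -> ctr[2]=2
Ev 9: PC=2 idx=2 pred=T actual=T -> ctr[2]=3
Ev 10: PC=2 idx=2 pred=T actual=N -> ctr[2]=2

Answer: T N N N T N T T T T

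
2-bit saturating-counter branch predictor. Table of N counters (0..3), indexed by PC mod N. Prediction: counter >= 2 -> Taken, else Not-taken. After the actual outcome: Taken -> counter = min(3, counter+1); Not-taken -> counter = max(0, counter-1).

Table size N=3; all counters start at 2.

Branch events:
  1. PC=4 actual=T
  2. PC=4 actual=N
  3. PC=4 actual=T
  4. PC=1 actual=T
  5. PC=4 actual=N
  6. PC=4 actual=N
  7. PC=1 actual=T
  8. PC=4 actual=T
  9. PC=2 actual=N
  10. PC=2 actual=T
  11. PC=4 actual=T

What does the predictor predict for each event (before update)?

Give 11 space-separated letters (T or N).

Ev 1: PC=4 idx=1 pred=T actual=T -> ctr[1]=3
Ev 2: PC=4 idx=1 pred=T actual=N -> ctr[1]=2
Ev 3: PC=4 idx=1 pred=T actual=T -> ctr[1]=3
Ev 4: PC=1 idx=1 pred=T actual=T -> ctr[1]=3
Ev 5: PC=4 idx=1 pred=T actual=N -> ctr[1]=2
Ev 6: PC=4 idx=1 pred=T actual=N -> ctr[1]=1
Ev 7: PC=1 idx=1 pred=N actual=T -> ctr[1]=2
Ev 8: PC=4 idx=1 pred=T actual=T -> ctr[1]=3
Ev 9: PC=2 idx=2 pred=T actual=N -> ctr[2]=1
Ev 10: PC=2 idx=2 pred=N actual=T -> ctr[2]=2
Ev 11: PC=4 idx=1 pred=T actual=T -> ctr[1]=3

Answer: T T T T T T N T T N T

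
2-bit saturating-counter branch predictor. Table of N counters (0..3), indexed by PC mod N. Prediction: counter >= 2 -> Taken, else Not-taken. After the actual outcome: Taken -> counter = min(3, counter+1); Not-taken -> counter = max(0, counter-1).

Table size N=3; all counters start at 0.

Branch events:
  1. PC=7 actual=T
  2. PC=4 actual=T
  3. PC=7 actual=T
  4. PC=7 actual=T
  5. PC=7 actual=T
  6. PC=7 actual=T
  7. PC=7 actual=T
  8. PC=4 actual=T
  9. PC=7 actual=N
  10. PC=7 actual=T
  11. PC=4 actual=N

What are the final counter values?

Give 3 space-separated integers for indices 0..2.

Ev 1: PC=7 idx=1 pred=N actual=T -> ctr[1]=1
Ev 2: PC=4 idx=1 pred=N actual=T -> ctr[1]=2
Ev 3: PC=7 idx=1 pred=T actual=T -> ctr[1]=3
Ev 4: PC=7 idx=1 pred=T actual=T -> ctr[1]=3
Ev 5: PC=7 idx=1 pred=T actual=T -> ctr[1]=3
Ev 6: PC=7 idx=1 pred=T actual=T -> ctr[1]=3
Ev 7: PC=7 idx=1 pred=T actual=T -> ctr[1]=3
Ev 8: PC=4 idx=1 pred=T actual=T -> ctr[1]=3
Ev 9: PC=7 idx=1 pred=T actual=N -> ctr[1]=2
Ev 10: PC=7 idx=1 pred=T actual=T -> ctr[1]=3
Ev 11: PC=4 idx=1 pred=T actual=N -> ctr[1]=2

Answer: 0 2 0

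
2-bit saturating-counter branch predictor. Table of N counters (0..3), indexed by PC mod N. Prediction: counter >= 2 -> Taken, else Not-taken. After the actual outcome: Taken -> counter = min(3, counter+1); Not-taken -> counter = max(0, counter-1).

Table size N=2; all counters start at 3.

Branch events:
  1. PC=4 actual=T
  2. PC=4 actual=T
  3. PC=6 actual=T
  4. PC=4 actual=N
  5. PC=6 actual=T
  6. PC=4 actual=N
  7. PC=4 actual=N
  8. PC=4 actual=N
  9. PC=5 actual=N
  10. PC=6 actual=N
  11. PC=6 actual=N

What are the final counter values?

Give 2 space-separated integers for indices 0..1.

Answer: 0 2

Derivation:
Ev 1: PC=4 idx=0 pred=T actual=T -> ctr[0]=3
Ev 2: PC=4 idx=0 pred=T actual=T -> ctr[0]=3
Ev 3: PC=6 idx=0 pred=T actual=T -> ctr[0]=3
Ev 4: PC=4 idx=0 pred=T actual=N -> ctr[0]=2
Ev 5: PC=6 idx=0 pred=T actual=T -> ctr[0]=3
Ev 6: PC=4 idx=0 pred=T actual=N -> ctr[0]=2
Ev 7: PC=4 idx=0 pred=T actual=N -> ctr[0]=1
Ev 8: PC=4 idx=0 pred=N actual=N -> ctr[0]=0
Ev 9: PC=5 idx=1 pred=T actual=N -> ctr[1]=2
Ev 10: PC=6 idx=0 pred=N actual=N -> ctr[0]=0
Ev 11: PC=6 idx=0 pred=N actual=N -> ctr[0]=0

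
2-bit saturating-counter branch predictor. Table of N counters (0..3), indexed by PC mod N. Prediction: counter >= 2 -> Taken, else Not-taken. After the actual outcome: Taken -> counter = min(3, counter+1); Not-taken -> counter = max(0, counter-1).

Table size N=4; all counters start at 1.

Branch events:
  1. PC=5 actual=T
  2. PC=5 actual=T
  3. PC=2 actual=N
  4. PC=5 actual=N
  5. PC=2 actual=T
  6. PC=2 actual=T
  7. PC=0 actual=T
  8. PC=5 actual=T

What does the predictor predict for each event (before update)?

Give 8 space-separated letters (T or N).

Ev 1: PC=5 idx=1 pred=N actual=T -> ctr[1]=2
Ev 2: PC=5 idx=1 pred=T actual=T -> ctr[1]=3
Ev 3: PC=2 idx=2 pred=N actual=N -> ctr[2]=0
Ev 4: PC=5 idx=1 pred=T actual=N -> ctr[1]=2
Ev 5: PC=2 idx=2 pred=N actual=T -> ctr[2]=1
Ev 6: PC=2 idx=2 pred=N actual=T -> ctr[2]=2
Ev 7: PC=0 idx=0 pred=N actual=T -> ctr[0]=2
Ev 8: PC=5 idx=1 pred=T actual=T -> ctr[1]=3

Answer: N T N T N N N T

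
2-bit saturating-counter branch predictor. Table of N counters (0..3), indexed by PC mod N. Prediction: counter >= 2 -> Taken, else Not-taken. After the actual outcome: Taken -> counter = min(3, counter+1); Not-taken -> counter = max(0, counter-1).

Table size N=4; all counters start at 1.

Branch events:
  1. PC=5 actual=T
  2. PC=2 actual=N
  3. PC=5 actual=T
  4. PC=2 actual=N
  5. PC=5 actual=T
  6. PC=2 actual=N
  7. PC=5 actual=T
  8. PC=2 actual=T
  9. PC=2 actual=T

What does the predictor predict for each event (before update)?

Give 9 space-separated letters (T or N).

Answer: N N T N T N T N N

Derivation:
Ev 1: PC=5 idx=1 pred=N actual=T -> ctr[1]=2
Ev 2: PC=2 idx=2 pred=N actual=N -> ctr[2]=0
Ev 3: PC=5 idx=1 pred=T actual=T -> ctr[1]=3
Ev 4: PC=2 idx=2 pred=N actual=N -> ctr[2]=0
Ev 5: PC=5 idx=1 pred=T actual=T -> ctr[1]=3
Ev 6: PC=2 idx=2 pred=N actual=N -> ctr[2]=0
Ev 7: PC=5 idx=1 pred=T actual=T -> ctr[1]=3
Ev 8: PC=2 idx=2 pred=N actual=T -> ctr[2]=1
Ev 9: PC=2 idx=2 pred=N actual=T -> ctr[2]=2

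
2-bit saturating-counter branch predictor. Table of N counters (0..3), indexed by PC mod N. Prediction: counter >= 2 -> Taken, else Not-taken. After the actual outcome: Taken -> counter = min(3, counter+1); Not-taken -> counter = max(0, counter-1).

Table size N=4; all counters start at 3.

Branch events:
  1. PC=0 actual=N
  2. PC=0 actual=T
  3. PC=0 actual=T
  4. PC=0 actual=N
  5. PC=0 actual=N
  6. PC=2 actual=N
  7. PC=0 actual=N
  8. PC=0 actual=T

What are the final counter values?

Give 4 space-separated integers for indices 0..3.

Answer: 1 3 2 3

Derivation:
Ev 1: PC=0 idx=0 pred=T actual=N -> ctr[0]=2
Ev 2: PC=0 idx=0 pred=T actual=T -> ctr[0]=3
Ev 3: PC=0 idx=0 pred=T actual=T -> ctr[0]=3
Ev 4: PC=0 idx=0 pred=T actual=N -> ctr[0]=2
Ev 5: PC=0 idx=0 pred=T actual=N -> ctr[0]=1
Ev 6: PC=2 idx=2 pred=T actual=N -> ctr[2]=2
Ev 7: PC=0 idx=0 pred=N actual=N -> ctr[0]=0
Ev 8: PC=0 idx=0 pred=N actual=T -> ctr[0]=1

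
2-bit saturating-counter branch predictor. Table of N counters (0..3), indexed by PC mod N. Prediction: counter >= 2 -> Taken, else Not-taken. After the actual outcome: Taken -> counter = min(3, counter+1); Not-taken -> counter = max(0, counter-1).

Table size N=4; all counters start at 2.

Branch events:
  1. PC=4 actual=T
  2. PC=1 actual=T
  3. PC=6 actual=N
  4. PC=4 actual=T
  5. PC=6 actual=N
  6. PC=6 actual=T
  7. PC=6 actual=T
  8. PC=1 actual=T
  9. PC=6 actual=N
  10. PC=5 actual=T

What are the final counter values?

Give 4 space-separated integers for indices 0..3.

Answer: 3 3 1 2

Derivation:
Ev 1: PC=4 idx=0 pred=T actual=T -> ctr[0]=3
Ev 2: PC=1 idx=1 pred=T actual=T -> ctr[1]=3
Ev 3: PC=6 idx=2 pred=T actual=N -> ctr[2]=1
Ev 4: PC=4 idx=0 pred=T actual=T -> ctr[0]=3
Ev 5: PC=6 idx=2 pred=N actual=N -> ctr[2]=0
Ev 6: PC=6 idx=2 pred=N actual=T -> ctr[2]=1
Ev 7: PC=6 idx=2 pred=N actual=T -> ctr[2]=2
Ev 8: PC=1 idx=1 pred=T actual=T -> ctr[1]=3
Ev 9: PC=6 idx=2 pred=T actual=N -> ctr[2]=1
Ev 10: PC=5 idx=1 pred=T actual=T -> ctr[1]=3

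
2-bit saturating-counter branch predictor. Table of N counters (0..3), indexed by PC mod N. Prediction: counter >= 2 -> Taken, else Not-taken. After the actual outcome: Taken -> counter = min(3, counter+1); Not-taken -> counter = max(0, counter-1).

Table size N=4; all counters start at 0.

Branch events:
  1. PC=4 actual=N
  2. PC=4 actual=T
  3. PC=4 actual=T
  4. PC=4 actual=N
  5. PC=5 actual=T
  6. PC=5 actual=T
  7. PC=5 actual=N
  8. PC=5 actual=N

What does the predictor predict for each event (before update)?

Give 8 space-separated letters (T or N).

Answer: N N N T N N T N

Derivation:
Ev 1: PC=4 idx=0 pred=N actual=N -> ctr[0]=0
Ev 2: PC=4 idx=0 pred=N actual=T -> ctr[0]=1
Ev 3: PC=4 idx=0 pred=N actual=T -> ctr[0]=2
Ev 4: PC=4 idx=0 pred=T actual=N -> ctr[0]=1
Ev 5: PC=5 idx=1 pred=N actual=T -> ctr[1]=1
Ev 6: PC=5 idx=1 pred=N actual=T -> ctr[1]=2
Ev 7: PC=5 idx=1 pred=T actual=N -> ctr[1]=1
Ev 8: PC=5 idx=1 pred=N actual=N -> ctr[1]=0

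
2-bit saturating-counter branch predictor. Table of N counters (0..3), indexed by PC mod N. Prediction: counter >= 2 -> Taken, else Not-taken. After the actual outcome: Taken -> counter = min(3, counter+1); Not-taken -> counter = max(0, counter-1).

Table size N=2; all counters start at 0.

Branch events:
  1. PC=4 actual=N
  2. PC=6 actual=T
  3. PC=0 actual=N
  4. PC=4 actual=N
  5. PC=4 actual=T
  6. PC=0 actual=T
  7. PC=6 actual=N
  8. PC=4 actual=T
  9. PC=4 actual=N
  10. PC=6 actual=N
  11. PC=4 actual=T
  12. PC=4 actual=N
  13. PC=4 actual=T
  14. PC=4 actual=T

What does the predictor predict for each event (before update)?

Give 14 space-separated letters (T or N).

Answer: N N N N N N T N T N N N N N

Derivation:
Ev 1: PC=4 idx=0 pred=N actual=N -> ctr[0]=0
Ev 2: PC=6 idx=0 pred=N actual=T -> ctr[0]=1
Ev 3: PC=0 idx=0 pred=N actual=N -> ctr[0]=0
Ev 4: PC=4 idx=0 pred=N actual=N -> ctr[0]=0
Ev 5: PC=4 idx=0 pred=N actual=T -> ctr[0]=1
Ev 6: PC=0 idx=0 pred=N actual=T -> ctr[0]=2
Ev 7: PC=6 idx=0 pred=T actual=N -> ctr[0]=1
Ev 8: PC=4 idx=0 pred=N actual=T -> ctr[0]=2
Ev 9: PC=4 idx=0 pred=T actual=N -> ctr[0]=1
Ev 10: PC=6 idx=0 pred=N actual=N -> ctr[0]=0
Ev 11: PC=4 idx=0 pred=N actual=T -> ctr[0]=1
Ev 12: PC=4 idx=0 pred=N actual=N -> ctr[0]=0
Ev 13: PC=4 idx=0 pred=N actual=T -> ctr[0]=1
Ev 14: PC=4 idx=0 pred=N actual=T -> ctr[0]=2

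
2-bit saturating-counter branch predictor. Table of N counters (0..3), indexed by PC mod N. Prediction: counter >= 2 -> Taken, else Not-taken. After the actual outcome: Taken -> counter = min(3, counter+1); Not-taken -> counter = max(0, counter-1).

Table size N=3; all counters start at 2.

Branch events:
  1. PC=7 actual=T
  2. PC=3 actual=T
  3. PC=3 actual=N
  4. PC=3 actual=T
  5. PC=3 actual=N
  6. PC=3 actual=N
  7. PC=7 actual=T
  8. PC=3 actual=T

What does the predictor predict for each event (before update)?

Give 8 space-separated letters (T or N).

Ev 1: PC=7 idx=1 pred=T actual=T -> ctr[1]=3
Ev 2: PC=3 idx=0 pred=T actual=T -> ctr[0]=3
Ev 3: PC=3 idx=0 pred=T actual=N -> ctr[0]=2
Ev 4: PC=3 idx=0 pred=T actual=T -> ctr[0]=3
Ev 5: PC=3 idx=0 pred=T actual=N -> ctr[0]=2
Ev 6: PC=3 idx=0 pred=T actual=N -> ctr[0]=1
Ev 7: PC=7 idx=1 pred=T actual=T -> ctr[1]=3
Ev 8: PC=3 idx=0 pred=N actual=T -> ctr[0]=2

Answer: T T T T T T T N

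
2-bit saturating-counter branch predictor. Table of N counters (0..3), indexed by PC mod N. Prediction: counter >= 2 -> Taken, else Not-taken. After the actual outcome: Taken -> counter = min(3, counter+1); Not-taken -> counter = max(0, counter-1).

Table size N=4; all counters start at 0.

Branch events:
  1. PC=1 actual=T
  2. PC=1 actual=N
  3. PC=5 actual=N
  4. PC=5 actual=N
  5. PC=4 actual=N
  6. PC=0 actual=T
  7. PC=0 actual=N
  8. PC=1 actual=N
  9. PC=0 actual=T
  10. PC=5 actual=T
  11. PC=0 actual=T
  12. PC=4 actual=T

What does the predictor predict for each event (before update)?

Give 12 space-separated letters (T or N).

Answer: N N N N N N N N N N N T

Derivation:
Ev 1: PC=1 idx=1 pred=N actual=T -> ctr[1]=1
Ev 2: PC=1 idx=1 pred=N actual=N -> ctr[1]=0
Ev 3: PC=5 idx=1 pred=N actual=N -> ctr[1]=0
Ev 4: PC=5 idx=1 pred=N actual=N -> ctr[1]=0
Ev 5: PC=4 idx=0 pred=N actual=N -> ctr[0]=0
Ev 6: PC=0 idx=0 pred=N actual=T -> ctr[0]=1
Ev 7: PC=0 idx=0 pred=N actual=N -> ctr[0]=0
Ev 8: PC=1 idx=1 pred=N actual=N -> ctr[1]=0
Ev 9: PC=0 idx=0 pred=N actual=T -> ctr[0]=1
Ev 10: PC=5 idx=1 pred=N actual=T -> ctr[1]=1
Ev 11: PC=0 idx=0 pred=N actual=T -> ctr[0]=2
Ev 12: PC=4 idx=0 pred=T actual=T -> ctr[0]=3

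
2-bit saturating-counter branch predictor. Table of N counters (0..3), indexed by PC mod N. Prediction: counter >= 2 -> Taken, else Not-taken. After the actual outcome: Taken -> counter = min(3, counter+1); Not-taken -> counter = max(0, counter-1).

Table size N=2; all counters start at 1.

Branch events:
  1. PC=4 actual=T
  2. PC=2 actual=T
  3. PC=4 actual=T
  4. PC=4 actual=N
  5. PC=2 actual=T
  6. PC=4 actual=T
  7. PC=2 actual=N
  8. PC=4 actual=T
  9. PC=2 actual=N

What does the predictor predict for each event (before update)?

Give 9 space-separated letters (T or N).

Ev 1: PC=4 idx=0 pred=N actual=T -> ctr[0]=2
Ev 2: PC=2 idx=0 pred=T actual=T -> ctr[0]=3
Ev 3: PC=4 idx=0 pred=T actual=T -> ctr[0]=3
Ev 4: PC=4 idx=0 pred=T actual=N -> ctr[0]=2
Ev 5: PC=2 idx=0 pred=T actual=T -> ctr[0]=3
Ev 6: PC=4 idx=0 pred=T actual=T -> ctr[0]=3
Ev 7: PC=2 idx=0 pred=T actual=N -> ctr[0]=2
Ev 8: PC=4 idx=0 pred=T actual=T -> ctr[0]=3
Ev 9: PC=2 idx=0 pred=T actual=N -> ctr[0]=2

Answer: N T T T T T T T T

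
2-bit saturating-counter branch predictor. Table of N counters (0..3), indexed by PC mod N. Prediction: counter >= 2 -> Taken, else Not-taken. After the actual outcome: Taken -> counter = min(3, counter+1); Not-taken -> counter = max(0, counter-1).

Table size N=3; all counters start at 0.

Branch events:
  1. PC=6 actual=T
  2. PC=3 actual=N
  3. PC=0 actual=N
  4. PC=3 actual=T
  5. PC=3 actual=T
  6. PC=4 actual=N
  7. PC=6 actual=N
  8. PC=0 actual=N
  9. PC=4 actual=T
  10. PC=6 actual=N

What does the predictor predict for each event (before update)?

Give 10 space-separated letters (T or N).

Ev 1: PC=6 idx=0 pred=N actual=T -> ctr[0]=1
Ev 2: PC=3 idx=0 pred=N actual=N -> ctr[0]=0
Ev 3: PC=0 idx=0 pred=N actual=N -> ctr[0]=0
Ev 4: PC=3 idx=0 pred=N actual=T -> ctr[0]=1
Ev 5: PC=3 idx=0 pred=N actual=T -> ctr[0]=2
Ev 6: PC=4 idx=1 pred=N actual=N -> ctr[1]=0
Ev 7: PC=6 idx=0 pred=T actual=N -> ctr[0]=1
Ev 8: PC=0 idx=0 pred=N actual=N -> ctr[0]=0
Ev 9: PC=4 idx=1 pred=N actual=T -> ctr[1]=1
Ev 10: PC=6 idx=0 pred=N actual=N -> ctr[0]=0

Answer: N N N N N N T N N N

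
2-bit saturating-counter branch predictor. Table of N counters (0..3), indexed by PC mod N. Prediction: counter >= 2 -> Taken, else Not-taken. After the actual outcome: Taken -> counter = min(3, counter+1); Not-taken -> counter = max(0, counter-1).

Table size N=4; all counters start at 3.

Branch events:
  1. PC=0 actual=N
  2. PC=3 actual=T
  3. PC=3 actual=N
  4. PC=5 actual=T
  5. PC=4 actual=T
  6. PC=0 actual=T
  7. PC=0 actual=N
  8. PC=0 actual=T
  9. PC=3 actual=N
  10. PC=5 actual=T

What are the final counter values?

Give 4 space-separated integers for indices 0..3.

Ev 1: PC=0 idx=0 pred=T actual=N -> ctr[0]=2
Ev 2: PC=3 idx=3 pred=T actual=T -> ctr[3]=3
Ev 3: PC=3 idx=3 pred=T actual=N -> ctr[3]=2
Ev 4: PC=5 idx=1 pred=T actual=T -> ctr[1]=3
Ev 5: PC=4 idx=0 pred=T actual=T -> ctr[0]=3
Ev 6: PC=0 idx=0 pred=T actual=T -> ctr[0]=3
Ev 7: PC=0 idx=0 pred=T actual=N -> ctr[0]=2
Ev 8: PC=0 idx=0 pred=T actual=T -> ctr[0]=3
Ev 9: PC=3 idx=3 pred=T actual=N -> ctr[3]=1
Ev 10: PC=5 idx=1 pred=T actual=T -> ctr[1]=3

Answer: 3 3 3 1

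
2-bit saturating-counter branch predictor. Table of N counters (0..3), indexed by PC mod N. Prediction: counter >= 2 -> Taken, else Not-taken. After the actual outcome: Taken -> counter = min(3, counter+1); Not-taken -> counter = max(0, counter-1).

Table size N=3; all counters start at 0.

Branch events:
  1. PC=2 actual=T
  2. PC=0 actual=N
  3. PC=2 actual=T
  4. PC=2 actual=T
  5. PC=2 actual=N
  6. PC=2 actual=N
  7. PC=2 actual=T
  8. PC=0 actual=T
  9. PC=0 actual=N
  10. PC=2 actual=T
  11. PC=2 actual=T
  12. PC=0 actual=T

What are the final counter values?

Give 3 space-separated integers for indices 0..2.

Ev 1: PC=2 idx=2 pred=N actual=T -> ctr[2]=1
Ev 2: PC=0 idx=0 pred=N actual=N -> ctr[0]=0
Ev 3: PC=2 idx=2 pred=N actual=T -> ctr[2]=2
Ev 4: PC=2 idx=2 pred=T actual=T -> ctr[2]=3
Ev 5: PC=2 idx=2 pred=T actual=N -> ctr[2]=2
Ev 6: PC=2 idx=2 pred=T actual=N -> ctr[2]=1
Ev 7: PC=2 idx=2 pred=N actual=T -> ctr[2]=2
Ev 8: PC=0 idx=0 pred=N actual=T -> ctr[0]=1
Ev 9: PC=0 idx=0 pred=N actual=N -> ctr[0]=0
Ev 10: PC=2 idx=2 pred=T actual=T -> ctr[2]=3
Ev 11: PC=2 idx=2 pred=T actual=T -> ctr[2]=3
Ev 12: PC=0 idx=0 pred=N actual=T -> ctr[0]=1

Answer: 1 0 3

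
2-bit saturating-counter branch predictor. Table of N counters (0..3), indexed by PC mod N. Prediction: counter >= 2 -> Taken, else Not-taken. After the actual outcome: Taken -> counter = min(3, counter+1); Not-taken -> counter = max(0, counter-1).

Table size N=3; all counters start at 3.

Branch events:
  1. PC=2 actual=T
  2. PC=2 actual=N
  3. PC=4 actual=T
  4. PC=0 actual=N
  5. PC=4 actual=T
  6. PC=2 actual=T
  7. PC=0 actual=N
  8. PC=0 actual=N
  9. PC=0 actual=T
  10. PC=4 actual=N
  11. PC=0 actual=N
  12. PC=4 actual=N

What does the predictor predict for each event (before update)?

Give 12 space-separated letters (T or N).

Ev 1: PC=2 idx=2 pred=T actual=T -> ctr[2]=3
Ev 2: PC=2 idx=2 pred=T actual=N -> ctr[2]=2
Ev 3: PC=4 idx=1 pred=T actual=T -> ctr[1]=3
Ev 4: PC=0 idx=0 pred=T actual=N -> ctr[0]=2
Ev 5: PC=4 idx=1 pred=T actual=T -> ctr[1]=3
Ev 6: PC=2 idx=2 pred=T actual=T -> ctr[2]=3
Ev 7: PC=0 idx=0 pred=T actual=N -> ctr[0]=1
Ev 8: PC=0 idx=0 pred=N actual=N -> ctr[0]=0
Ev 9: PC=0 idx=0 pred=N actual=T -> ctr[0]=1
Ev 10: PC=4 idx=1 pred=T actual=N -> ctr[1]=2
Ev 11: PC=0 idx=0 pred=N actual=N -> ctr[0]=0
Ev 12: PC=4 idx=1 pred=T actual=N -> ctr[1]=1

Answer: T T T T T T T N N T N T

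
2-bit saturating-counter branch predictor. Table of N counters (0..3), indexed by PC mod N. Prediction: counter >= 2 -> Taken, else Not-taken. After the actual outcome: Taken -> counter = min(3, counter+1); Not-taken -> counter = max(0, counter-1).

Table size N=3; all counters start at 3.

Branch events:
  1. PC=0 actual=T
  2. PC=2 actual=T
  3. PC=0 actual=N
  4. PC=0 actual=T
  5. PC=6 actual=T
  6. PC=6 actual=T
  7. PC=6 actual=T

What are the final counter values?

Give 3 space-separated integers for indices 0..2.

Answer: 3 3 3

Derivation:
Ev 1: PC=0 idx=0 pred=T actual=T -> ctr[0]=3
Ev 2: PC=2 idx=2 pred=T actual=T -> ctr[2]=3
Ev 3: PC=0 idx=0 pred=T actual=N -> ctr[0]=2
Ev 4: PC=0 idx=0 pred=T actual=T -> ctr[0]=3
Ev 5: PC=6 idx=0 pred=T actual=T -> ctr[0]=3
Ev 6: PC=6 idx=0 pred=T actual=T -> ctr[0]=3
Ev 7: PC=6 idx=0 pred=T actual=T -> ctr[0]=3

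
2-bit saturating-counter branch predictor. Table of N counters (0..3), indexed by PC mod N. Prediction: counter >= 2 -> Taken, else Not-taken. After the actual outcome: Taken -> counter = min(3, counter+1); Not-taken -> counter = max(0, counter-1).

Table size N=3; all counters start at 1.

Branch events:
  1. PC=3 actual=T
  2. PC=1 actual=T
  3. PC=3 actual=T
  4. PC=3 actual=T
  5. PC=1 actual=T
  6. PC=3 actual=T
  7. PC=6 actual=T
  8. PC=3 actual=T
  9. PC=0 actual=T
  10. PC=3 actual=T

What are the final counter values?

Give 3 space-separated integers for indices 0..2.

Answer: 3 3 1

Derivation:
Ev 1: PC=3 idx=0 pred=N actual=T -> ctr[0]=2
Ev 2: PC=1 idx=1 pred=N actual=T -> ctr[1]=2
Ev 3: PC=3 idx=0 pred=T actual=T -> ctr[0]=3
Ev 4: PC=3 idx=0 pred=T actual=T -> ctr[0]=3
Ev 5: PC=1 idx=1 pred=T actual=T -> ctr[1]=3
Ev 6: PC=3 idx=0 pred=T actual=T -> ctr[0]=3
Ev 7: PC=6 idx=0 pred=T actual=T -> ctr[0]=3
Ev 8: PC=3 idx=0 pred=T actual=T -> ctr[0]=3
Ev 9: PC=0 idx=0 pred=T actual=T -> ctr[0]=3
Ev 10: PC=3 idx=0 pred=T actual=T -> ctr[0]=3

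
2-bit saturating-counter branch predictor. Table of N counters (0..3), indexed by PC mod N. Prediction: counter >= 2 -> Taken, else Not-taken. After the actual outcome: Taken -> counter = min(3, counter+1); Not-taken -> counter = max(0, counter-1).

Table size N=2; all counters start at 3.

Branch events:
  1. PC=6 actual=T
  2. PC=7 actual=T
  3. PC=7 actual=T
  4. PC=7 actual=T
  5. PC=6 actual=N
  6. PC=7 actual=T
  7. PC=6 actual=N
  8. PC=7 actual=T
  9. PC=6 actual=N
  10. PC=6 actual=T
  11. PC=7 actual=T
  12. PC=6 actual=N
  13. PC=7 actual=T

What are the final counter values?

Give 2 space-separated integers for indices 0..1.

Answer: 0 3

Derivation:
Ev 1: PC=6 idx=0 pred=T actual=T -> ctr[0]=3
Ev 2: PC=7 idx=1 pred=T actual=T -> ctr[1]=3
Ev 3: PC=7 idx=1 pred=T actual=T -> ctr[1]=3
Ev 4: PC=7 idx=1 pred=T actual=T -> ctr[1]=3
Ev 5: PC=6 idx=0 pred=T actual=N -> ctr[0]=2
Ev 6: PC=7 idx=1 pred=T actual=T -> ctr[1]=3
Ev 7: PC=6 idx=0 pred=T actual=N -> ctr[0]=1
Ev 8: PC=7 idx=1 pred=T actual=T -> ctr[1]=3
Ev 9: PC=6 idx=0 pred=N actual=N -> ctr[0]=0
Ev 10: PC=6 idx=0 pred=N actual=T -> ctr[0]=1
Ev 11: PC=7 idx=1 pred=T actual=T -> ctr[1]=3
Ev 12: PC=6 idx=0 pred=N actual=N -> ctr[0]=0
Ev 13: PC=7 idx=1 pred=T actual=T -> ctr[1]=3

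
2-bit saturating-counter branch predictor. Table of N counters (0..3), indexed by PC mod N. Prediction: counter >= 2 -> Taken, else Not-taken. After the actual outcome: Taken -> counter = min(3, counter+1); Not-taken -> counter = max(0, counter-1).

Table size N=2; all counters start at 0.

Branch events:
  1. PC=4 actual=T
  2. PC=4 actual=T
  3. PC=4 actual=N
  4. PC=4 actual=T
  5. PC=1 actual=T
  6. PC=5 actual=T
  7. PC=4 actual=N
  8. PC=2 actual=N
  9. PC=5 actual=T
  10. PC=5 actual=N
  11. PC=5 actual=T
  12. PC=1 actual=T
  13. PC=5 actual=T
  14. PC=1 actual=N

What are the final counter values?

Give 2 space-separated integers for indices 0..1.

Ev 1: PC=4 idx=0 pred=N actual=T -> ctr[0]=1
Ev 2: PC=4 idx=0 pred=N actual=T -> ctr[0]=2
Ev 3: PC=4 idx=0 pred=T actual=N -> ctr[0]=1
Ev 4: PC=4 idx=0 pred=N actual=T -> ctr[0]=2
Ev 5: PC=1 idx=1 pred=N actual=T -> ctr[1]=1
Ev 6: PC=5 idx=1 pred=N actual=T -> ctr[1]=2
Ev 7: PC=4 idx=0 pred=T actual=N -> ctr[0]=1
Ev 8: PC=2 idx=0 pred=N actual=N -> ctr[0]=0
Ev 9: PC=5 idx=1 pred=T actual=T -> ctr[1]=3
Ev 10: PC=5 idx=1 pred=T actual=N -> ctr[1]=2
Ev 11: PC=5 idx=1 pred=T actual=T -> ctr[1]=3
Ev 12: PC=1 idx=1 pred=T actual=T -> ctr[1]=3
Ev 13: PC=5 idx=1 pred=T actual=T -> ctr[1]=3
Ev 14: PC=1 idx=1 pred=T actual=N -> ctr[1]=2

Answer: 0 2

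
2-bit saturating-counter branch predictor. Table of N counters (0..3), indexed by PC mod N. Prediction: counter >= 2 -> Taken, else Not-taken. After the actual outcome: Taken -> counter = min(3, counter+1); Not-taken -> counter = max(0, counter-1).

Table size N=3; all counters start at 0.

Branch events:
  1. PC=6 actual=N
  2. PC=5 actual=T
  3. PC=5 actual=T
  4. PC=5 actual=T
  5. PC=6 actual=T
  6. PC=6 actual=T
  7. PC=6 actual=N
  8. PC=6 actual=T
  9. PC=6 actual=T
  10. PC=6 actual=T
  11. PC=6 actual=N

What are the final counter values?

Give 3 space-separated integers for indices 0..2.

Answer: 2 0 3

Derivation:
Ev 1: PC=6 idx=0 pred=N actual=N -> ctr[0]=0
Ev 2: PC=5 idx=2 pred=N actual=T -> ctr[2]=1
Ev 3: PC=5 idx=2 pred=N actual=T -> ctr[2]=2
Ev 4: PC=5 idx=2 pred=T actual=T -> ctr[2]=3
Ev 5: PC=6 idx=0 pred=N actual=T -> ctr[0]=1
Ev 6: PC=6 idx=0 pred=N actual=T -> ctr[0]=2
Ev 7: PC=6 idx=0 pred=T actual=N -> ctr[0]=1
Ev 8: PC=6 idx=0 pred=N actual=T -> ctr[0]=2
Ev 9: PC=6 idx=0 pred=T actual=T -> ctr[0]=3
Ev 10: PC=6 idx=0 pred=T actual=T -> ctr[0]=3
Ev 11: PC=6 idx=0 pred=T actual=N -> ctr[0]=2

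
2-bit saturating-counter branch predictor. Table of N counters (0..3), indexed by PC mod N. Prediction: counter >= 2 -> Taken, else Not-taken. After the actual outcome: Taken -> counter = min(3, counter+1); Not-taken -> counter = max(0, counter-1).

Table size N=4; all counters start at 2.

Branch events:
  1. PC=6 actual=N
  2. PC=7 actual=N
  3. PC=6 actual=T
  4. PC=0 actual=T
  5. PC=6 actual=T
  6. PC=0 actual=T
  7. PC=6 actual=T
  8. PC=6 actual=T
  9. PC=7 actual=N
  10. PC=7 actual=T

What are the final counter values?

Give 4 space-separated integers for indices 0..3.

Answer: 3 2 3 1

Derivation:
Ev 1: PC=6 idx=2 pred=T actual=N -> ctr[2]=1
Ev 2: PC=7 idx=3 pred=T actual=N -> ctr[3]=1
Ev 3: PC=6 idx=2 pred=N actual=T -> ctr[2]=2
Ev 4: PC=0 idx=0 pred=T actual=T -> ctr[0]=3
Ev 5: PC=6 idx=2 pred=T actual=T -> ctr[2]=3
Ev 6: PC=0 idx=0 pred=T actual=T -> ctr[0]=3
Ev 7: PC=6 idx=2 pred=T actual=T -> ctr[2]=3
Ev 8: PC=6 idx=2 pred=T actual=T -> ctr[2]=3
Ev 9: PC=7 idx=3 pred=N actual=N -> ctr[3]=0
Ev 10: PC=7 idx=3 pred=N actual=T -> ctr[3]=1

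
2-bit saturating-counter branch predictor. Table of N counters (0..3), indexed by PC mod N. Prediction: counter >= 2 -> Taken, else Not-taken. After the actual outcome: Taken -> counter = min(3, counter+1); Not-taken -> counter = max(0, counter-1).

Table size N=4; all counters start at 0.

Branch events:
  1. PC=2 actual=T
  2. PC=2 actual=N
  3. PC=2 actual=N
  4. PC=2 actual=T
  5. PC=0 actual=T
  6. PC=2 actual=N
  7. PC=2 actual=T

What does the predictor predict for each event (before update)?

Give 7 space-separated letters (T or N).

Ev 1: PC=2 idx=2 pred=N actual=T -> ctr[2]=1
Ev 2: PC=2 idx=2 pred=N actual=N -> ctr[2]=0
Ev 3: PC=2 idx=2 pred=N actual=N -> ctr[2]=0
Ev 4: PC=2 idx=2 pred=N actual=T -> ctr[2]=1
Ev 5: PC=0 idx=0 pred=N actual=T -> ctr[0]=1
Ev 6: PC=2 idx=2 pred=N actual=N -> ctr[2]=0
Ev 7: PC=2 idx=2 pred=N actual=T -> ctr[2]=1

Answer: N N N N N N N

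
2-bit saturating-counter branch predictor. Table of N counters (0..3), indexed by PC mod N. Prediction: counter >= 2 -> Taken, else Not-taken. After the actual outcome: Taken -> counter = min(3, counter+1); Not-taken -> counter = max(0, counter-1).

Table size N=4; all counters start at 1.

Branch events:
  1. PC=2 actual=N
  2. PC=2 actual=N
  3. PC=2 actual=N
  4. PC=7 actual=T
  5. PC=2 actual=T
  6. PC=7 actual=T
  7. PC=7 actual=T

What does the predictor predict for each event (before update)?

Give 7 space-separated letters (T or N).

Answer: N N N N N T T

Derivation:
Ev 1: PC=2 idx=2 pred=N actual=N -> ctr[2]=0
Ev 2: PC=2 idx=2 pred=N actual=N -> ctr[2]=0
Ev 3: PC=2 idx=2 pred=N actual=N -> ctr[2]=0
Ev 4: PC=7 idx=3 pred=N actual=T -> ctr[3]=2
Ev 5: PC=2 idx=2 pred=N actual=T -> ctr[2]=1
Ev 6: PC=7 idx=3 pred=T actual=T -> ctr[3]=3
Ev 7: PC=7 idx=3 pred=T actual=T -> ctr[3]=3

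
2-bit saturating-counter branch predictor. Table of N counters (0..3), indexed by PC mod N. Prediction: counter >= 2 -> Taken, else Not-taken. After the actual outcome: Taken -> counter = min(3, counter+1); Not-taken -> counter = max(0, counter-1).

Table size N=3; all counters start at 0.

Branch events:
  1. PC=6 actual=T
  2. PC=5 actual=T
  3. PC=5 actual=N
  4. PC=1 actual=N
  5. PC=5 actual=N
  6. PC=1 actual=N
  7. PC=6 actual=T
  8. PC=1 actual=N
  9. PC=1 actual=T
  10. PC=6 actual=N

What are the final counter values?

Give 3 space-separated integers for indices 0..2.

Answer: 1 1 0

Derivation:
Ev 1: PC=6 idx=0 pred=N actual=T -> ctr[0]=1
Ev 2: PC=5 idx=2 pred=N actual=T -> ctr[2]=1
Ev 3: PC=5 idx=2 pred=N actual=N -> ctr[2]=0
Ev 4: PC=1 idx=1 pred=N actual=N -> ctr[1]=0
Ev 5: PC=5 idx=2 pred=N actual=N -> ctr[2]=0
Ev 6: PC=1 idx=1 pred=N actual=N -> ctr[1]=0
Ev 7: PC=6 idx=0 pred=N actual=T -> ctr[0]=2
Ev 8: PC=1 idx=1 pred=N actual=N -> ctr[1]=0
Ev 9: PC=1 idx=1 pred=N actual=T -> ctr[1]=1
Ev 10: PC=6 idx=0 pred=T actual=N -> ctr[0]=1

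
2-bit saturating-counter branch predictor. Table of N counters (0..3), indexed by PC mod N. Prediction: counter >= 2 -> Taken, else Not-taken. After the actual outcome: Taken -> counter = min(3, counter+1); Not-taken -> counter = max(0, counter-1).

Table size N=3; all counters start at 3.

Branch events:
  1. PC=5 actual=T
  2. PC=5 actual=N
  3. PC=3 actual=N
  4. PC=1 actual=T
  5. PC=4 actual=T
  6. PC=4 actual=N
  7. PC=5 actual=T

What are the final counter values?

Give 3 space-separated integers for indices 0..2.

Answer: 2 2 3

Derivation:
Ev 1: PC=5 idx=2 pred=T actual=T -> ctr[2]=3
Ev 2: PC=5 idx=2 pred=T actual=N -> ctr[2]=2
Ev 3: PC=3 idx=0 pred=T actual=N -> ctr[0]=2
Ev 4: PC=1 idx=1 pred=T actual=T -> ctr[1]=3
Ev 5: PC=4 idx=1 pred=T actual=T -> ctr[1]=3
Ev 6: PC=4 idx=1 pred=T actual=N -> ctr[1]=2
Ev 7: PC=5 idx=2 pred=T actual=T -> ctr[2]=3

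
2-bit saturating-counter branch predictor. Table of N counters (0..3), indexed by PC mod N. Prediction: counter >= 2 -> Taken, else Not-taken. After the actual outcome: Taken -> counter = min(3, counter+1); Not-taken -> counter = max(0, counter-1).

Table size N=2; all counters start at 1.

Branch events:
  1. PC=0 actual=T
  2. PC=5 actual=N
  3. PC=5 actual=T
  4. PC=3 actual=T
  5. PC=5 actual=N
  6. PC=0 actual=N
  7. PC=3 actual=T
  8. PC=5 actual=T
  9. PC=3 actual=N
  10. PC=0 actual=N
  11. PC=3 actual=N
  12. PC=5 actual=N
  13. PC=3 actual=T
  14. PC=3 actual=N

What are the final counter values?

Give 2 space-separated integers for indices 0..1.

Answer: 0 0

Derivation:
Ev 1: PC=0 idx=0 pred=N actual=T -> ctr[0]=2
Ev 2: PC=5 idx=1 pred=N actual=N -> ctr[1]=0
Ev 3: PC=5 idx=1 pred=N actual=T -> ctr[1]=1
Ev 4: PC=3 idx=1 pred=N actual=T -> ctr[1]=2
Ev 5: PC=5 idx=1 pred=T actual=N -> ctr[1]=1
Ev 6: PC=0 idx=0 pred=T actual=N -> ctr[0]=1
Ev 7: PC=3 idx=1 pred=N actual=T -> ctr[1]=2
Ev 8: PC=5 idx=1 pred=T actual=T -> ctr[1]=3
Ev 9: PC=3 idx=1 pred=T actual=N -> ctr[1]=2
Ev 10: PC=0 idx=0 pred=N actual=N -> ctr[0]=0
Ev 11: PC=3 idx=1 pred=T actual=N -> ctr[1]=1
Ev 12: PC=5 idx=1 pred=N actual=N -> ctr[1]=0
Ev 13: PC=3 idx=1 pred=N actual=T -> ctr[1]=1
Ev 14: PC=3 idx=1 pred=N actual=N -> ctr[1]=0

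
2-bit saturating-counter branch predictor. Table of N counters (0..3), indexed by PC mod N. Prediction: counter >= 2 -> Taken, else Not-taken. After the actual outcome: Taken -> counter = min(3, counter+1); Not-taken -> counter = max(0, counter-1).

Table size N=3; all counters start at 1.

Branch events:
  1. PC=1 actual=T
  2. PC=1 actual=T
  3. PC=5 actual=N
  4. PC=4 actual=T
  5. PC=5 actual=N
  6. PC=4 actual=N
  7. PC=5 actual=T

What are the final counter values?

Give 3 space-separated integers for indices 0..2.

Answer: 1 2 1

Derivation:
Ev 1: PC=1 idx=1 pred=N actual=T -> ctr[1]=2
Ev 2: PC=1 idx=1 pred=T actual=T -> ctr[1]=3
Ev 3: PC=5 idx=2 pred=N actual=N -> ctr[2]=0
Ev 4: PC=4 idx=1 pred=T actual=T -> ctr[1]=3
Ev 5: PC=5 idx=2 pred=N actual=N -> ctr[2]=0
Ev 6: PC=4 idx=1 pred=T actual=N -> ctr[1]=2
Ev 7: PC=5 idx=2 pred=N actual=T -> ctr[2]=1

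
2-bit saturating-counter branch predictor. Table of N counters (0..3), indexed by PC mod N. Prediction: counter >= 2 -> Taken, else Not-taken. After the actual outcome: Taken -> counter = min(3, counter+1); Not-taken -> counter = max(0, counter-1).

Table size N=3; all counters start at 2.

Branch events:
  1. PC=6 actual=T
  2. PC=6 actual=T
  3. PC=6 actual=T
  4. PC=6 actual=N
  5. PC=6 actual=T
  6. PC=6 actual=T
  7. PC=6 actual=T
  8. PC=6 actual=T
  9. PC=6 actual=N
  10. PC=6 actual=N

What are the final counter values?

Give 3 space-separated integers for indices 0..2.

Ev 1: PC=6 idx=0 pred=T actual=T -> ctr[0]=3
Ev 2: PC=6 idx=0 pred=T actual=T -> ctr[0]=3
Ev 3: PC=6 idx=0 pred=T actual=T -> ctr[0]=3
Ev 4: PC=6 idx=0 pred=T actual=N -> ctr[0]=2
Ev 5: PC=6 idx=0 pred=T actual=T -> ctr[0]=3
Ev 6: PC=6 idx=0 pred=T actual=T -> ctr[0]=3
Ev 7: PC=6 idx=0 pred=T actual=T -> ctr[0]=3
Ev 8: PC=6 idx=0 pred=T actual=T -> ctr[0]=3
Ev 9: PC=6 idx=0 pred=T actual=N -> ctr[0]=2
Ev 10: PC=6 idx=0 pred=T actual=N -> ctr[0]=1

Answer: 1 2 2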